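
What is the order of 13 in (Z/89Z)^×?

88

ord(13) | φ(89) = 89 − 1 = 88 = 2^3 · 11.
Divisors of 88: 1, 2, 4, 8, 11, 22, 44, 88.
Compute 13^d (mod 89) for the divisors d until we hit 1:
13^1 ≡ 13
13^2 ≡ 80
13^4 ≡ 81
13^8 ≡ 64
13^11 ≡ 77
13^22 ≡ 55
13^44 ≡ 88
13^88 ≡ 1
Therefore the multiplicative order of 13 modulo 89 is 88.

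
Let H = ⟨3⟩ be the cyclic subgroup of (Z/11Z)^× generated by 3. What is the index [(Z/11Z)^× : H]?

Since 3 ∈ (Z/11Z)^×, its order divides φ(11) = 11 − 1 = 10 = 2 · 5.
Divisors of 10: 1, 2, 5, 10.
Test each divisor d:
3^1 ≡ 3 (mod 11)
3^2 ≡ 9 (mod 11)
3^5 ≡ 1 (mod 11) ✓
The order of 3 is 5, so the subgroup it generates has 5 elements.
Index = |(Z/11Z)^×| / |⟨3⟩| = 10 / 5 = 2.

2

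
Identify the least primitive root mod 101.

2

φ(101) = 101 − 1 = 100 = 2^2 · 5^2.
g is a primitive root iff g^(100/q) ≢ 1 (mod 101) for each prime q ∈ {2, 5}.
g = 2: 2^50 ≡ 100; 2^20 ≡ 95 — none is 1, so 2 is a primitive root.
Hence the least primitive root of 101 is 2.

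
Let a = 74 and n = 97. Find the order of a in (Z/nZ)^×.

96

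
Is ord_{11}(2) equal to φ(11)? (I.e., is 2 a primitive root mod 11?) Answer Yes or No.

Yes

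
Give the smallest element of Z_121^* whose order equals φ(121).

φ(121) = φ(11^2) = 11·(11−1) = 110 = 2 · 5 · 11.
g is a primitive root iff g^(110/q) ≢ 1 (mod 121) for each prime q ∈ {2, 5, 11}.
g = 2: 2^55 ≡ 120; 2^22 ≡ 81; 2^10 ≡ 56 — none is 1, so 2 is a primitive root.
The smallest primitive root modulo 121 is 2.

2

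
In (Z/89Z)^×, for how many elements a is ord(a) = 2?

1

φ(89) = 89 − 1 = 88 = 2^3 · 11.
(Z/89Z)^× is cyclic (|G| = 88); a cyclic group of order m has exactly φ(d) elements of each order d | m, and none otherwise.
2 | 88, and φ(2) = 2 − 1 = 1.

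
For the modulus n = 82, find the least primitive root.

7

φ(82) = φ(2)·φ(41) = 1·40 = 40 = 2^3 · 5.
g is a primitive root iff g^(40/q) ≢ 1 (mod 82) for each prime q ∈ {2, 5}.
g = 2: gcd(2, 82) = 2 > 1, not a unit — skip.
g = 3: 3^20 ≡ 81; 3^8 ≡ 1 — hits 1, so not a primitive root.
g = 4: gcd(4, 82) = 2 > 1, not a unit — skip.
g = 5: 5^20 ≡ 1 — hits 1, so not a primitive root.
g = 6: gcd(6, 82) = 2 > 1, not a unit — skip.
g = 7: 7^20 ≡ 81; 7^8 ≡ 37 — none is 1, so 7 is a primitive root.
The smallest primitive root modulo 82 is 7.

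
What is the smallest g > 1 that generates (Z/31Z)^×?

φ(31) = 31 − 1 = 30 = 2 · 3 · 5.
Test candidates g = 2, 3, … against the prime factors q ∈ {2, 3, 5} of φ(31): g is a generator iff g^(30/q) ≢ 1 for every such q.
g = 2: 2^15 ≡ 1 — hits 1, so not a primitive root.
g = 3: 3^15 ≡ 30; 3^10 ≡ 25; 3^6 ≡ 16 — none is 1, so 3 is a primitive root.
Hence the least primitive root of 31 is 3.

3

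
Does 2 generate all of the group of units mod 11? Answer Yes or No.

φ(11) = 11 − 1 = 10 = 2 · 5.
2 is a primitive root mod 11 iff 2^(φ(11)/q) ≢ 1 for every prime q | φ(11), i.e. q ∈ {2, 5}.
2^5 ≡ 10 (mod 11)  [q = 2: ≢ 1 ✓]
2^2 ≡ 4 (mod 11)  [q = 5: ≢ 1 ✓]
Every test exponent gives a nontrivial residue, hence 2 generates the full group.

Yes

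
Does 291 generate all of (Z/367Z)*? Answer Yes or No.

No

φ(367) = 367 − 1 = 366 = 2 · 3 · 61.
Test 291^(366/q) mod 367 for each prime factor q of 366:
291^183 ≡ 1 (mod 367)  [q = 2: ≡ 1 ✗]
291^122 ≡ 283 (mod 367)  [q = 3: ≢ 1 ✓]
291^6 ≡ 101 (mod 367)  [q = 61: ≢ 1 ✓]
The check at q = 2 fails, so 291 generates a proper subgroup.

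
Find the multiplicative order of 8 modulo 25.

20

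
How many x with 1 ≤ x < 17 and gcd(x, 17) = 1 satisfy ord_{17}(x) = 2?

φ(17) = 17 − 1 = 16 = 2^4.
Since (Z/17Z)^× is cyclic of order 16, the number of elements of order d is φ(d) when d | 16 and 0 otherwise.
2 | 16, and φ(2) = 2 − 1 = 1.

1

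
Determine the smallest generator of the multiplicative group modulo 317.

2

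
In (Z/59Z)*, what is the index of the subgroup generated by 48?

ord(48) | φ(59) = 59 − 1 = 58 = 2 · 29.
Divisors of 58: 1, 2, 29, 58.
Test each divisor d:
48^1 ≡ 48
48^2 ≡ 3
48^29 ≡ 1
So ord_59(48) = 29, hence |⟨48⟩| = 29.
Index = |(Z/59Z)^×| / |⟨48⟩| = 58 / 29 = 2.

2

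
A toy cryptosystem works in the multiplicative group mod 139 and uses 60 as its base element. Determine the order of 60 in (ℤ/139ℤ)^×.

46

The order of 60 must divide φ(139) = 139 − 1 = 138 = 2 · 3 · 23.
Divisors of 138: 1, 2, 3, 6, 23, 46, 69, 138.
Test each divisor d:
60^1 ≡ 60 (mod 139)
60^2 ≡ 125 (mod 139)
60^3 ≡ 133 (mod 139)
60^6 ≡ 36 (mod 139)
60^23 ≡ 138 (mod 139)
60^46 ≡ 1 (mod 139) ✓
The smallest such exponent is 46, so the order of 60 is 46.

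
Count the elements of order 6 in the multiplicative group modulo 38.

2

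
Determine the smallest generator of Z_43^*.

φ(43) = 43 − 1 = 42 = 2 · 3 · 7.
g is a primitive root iff g^(42/q) ≢ 1 (mod 43) for each prime q ∈ {2, 3, 7}.
g = 2: 2^21 ≡ 42; 2^14 ≡ 1 — hits 1, so not a primitive root.
g = 3: 3^21 ≡ 42; 3^14 ≡ 36; 3^6 ≡ 41 — none is 1, so 3 is a primitive root.
Hence the least primitive root of 43 is 3.

3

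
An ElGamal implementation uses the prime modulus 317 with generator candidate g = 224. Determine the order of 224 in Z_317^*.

316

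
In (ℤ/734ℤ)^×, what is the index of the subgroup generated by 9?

ord(9) | φ(734) = φ(2)·φ(367) = 1·366 = 366 = 2 · 3 · 61.
Divisors of 366: 1, 2, 3, 6, 61, 122, 183, 366.
Check 9^d mod 734 for each divisor in increasing order:
9^1 ≡ 9 (mod 734)
9^2 ≡ 81 (mod 734)
9^3 ≡ 729 (mod 734)
9^6 ≡ 25 (mod 734)
9^61 ≡ 1 (mod 734) ✓
So ord_734(9) = 61, hence |⟨9⟩| = 61.
Index = |(Z/734Z)^×| / |⟨9⟩| = 366 / 61 = 6.

6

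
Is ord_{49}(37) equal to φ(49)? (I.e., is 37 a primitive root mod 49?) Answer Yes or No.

φ(49) = φ(7^2) = 7·(7−1) = 42 = 2 · 3 · 7.
An element g generates (Z/49Z)^× iff g^(42/q) ≢ 1 (mod 49) for each prime q ∈ {2, 3, 7}.
37^21 ≡ 1 (mod 49)  [q = 2: ≡ 1 ✗]
37^14 ≡ 18 (mod 49)  [q = 3: ≢ 1 ✓]
37^6 ≡ 22 (mod 49)  [q = 7: ≢ 1 ✓]
37^21 ≡ 1 shows ord(37) | 21, strictly less than φ(49); not a primitive root.

No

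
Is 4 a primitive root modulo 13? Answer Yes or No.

No

φ(13) = 13 − 1 = 12 = 2^2 · 3.
4 is a primitive root mod 13 iff 4^(φ(13)/q) ≢ 1 for every prime q | φ(13), i.e. q ∈ {2, 3}.
4^6 ≡ 1 (mod 13)  [q = 2: ≡ 1 ✗]
4^4 ≡ 9 (mod 13)  [q = 3: ≢ 1 ✓]
The check at q = 2 fails, so 4 generates a proper subgroup.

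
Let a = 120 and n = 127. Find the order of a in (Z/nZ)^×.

63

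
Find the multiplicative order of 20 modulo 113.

ord(20) | φ(113) = 113 − 1 = 112 = 2^4 · 7.
Divisors of 112: 1, 2, 4, 7, 8, 14, 16, 28, 56, 112.
Test each divisor d:
20^1 ≡ 20 (mod 113)
20^2 ≡ 61 (mod 113)
20^4 ≡ 105 (mod 113)
20^7 ≡ 71 (mod 113)
20^8 ≡ 64 (mod 113)
20^14 ≡ 69 (mod 113)
20^16 ≡ 28 (mod 113)
20^28 ≡ 15 (mod 113)
20^56 ≡ 112 (mod 113)
20^112 ≡ 1 (mod 113) ✓
Hence ord(20) = 112.

112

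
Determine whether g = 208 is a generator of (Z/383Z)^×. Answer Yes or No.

Yes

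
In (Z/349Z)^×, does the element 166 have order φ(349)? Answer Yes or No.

φ(349) = 349 − 1 = 348 = 2^2 · 3 · 29.
166 is a primitive root mod 349 iff 166^(φ(349)/q) ≢ 1 for every prime q | φ(349), i.e. q ∈ {2, 3, 29}.
166^174 ≡ 348 (mod 349)  [q = 2: ≢ 1 ✓]
166^116 ≡ 122 (mod 349)  [q = 3: ≢ 1 ✓]
166^12 ≡ 312 (mod 349)  [q = 29: ≢ 1 ✓]
Every test exponent gives a nontrivial residue, hence 166 generates the full group.

Yes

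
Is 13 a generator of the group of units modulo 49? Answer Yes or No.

No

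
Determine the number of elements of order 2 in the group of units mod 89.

1

φ(89) = 89 − 1 = 88 = 2^3 · 11.
(Z/89Z)^× is cyclic (|G| = 88); a cyclic group of order m has exactly φ(d) elements of each order d | m, and none otherwise.
2 | 88, and φ(2) = 2 − 1 = 1.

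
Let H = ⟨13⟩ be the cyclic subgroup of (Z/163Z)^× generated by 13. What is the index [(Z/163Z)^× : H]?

3

ord(13) | φ(163) = 163 − 1 = 162 = 2 · 3^4.
Divisors of 162: 1, 2, 3, 6, 9, 18, 27, 54, 81, 162.
Compute 13^d (mod 163) for the divisors d until we hit 1:
13^1 ≡ 13 (mod 163)
13^2 ≡ 6 (mod 163)
13^3 ≡ 78 (mod 163)
13^6 ≡ 53 (mod 163)
13^9 ≡ 59 (mod 163)
13^18 ≡ 58 (mod 163)
13^27 ≡ 162 (mod 163)
13^54 ≡ 1 (mod 163) ✓
The order of 13 is 54, so the subgroup it generates has 54 elements.
[(Z/163Z)^× : ⟨13⟩] = 162/54 = 3.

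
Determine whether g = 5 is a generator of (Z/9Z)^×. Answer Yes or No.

Yes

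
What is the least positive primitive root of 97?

φ(97) = 97 − 1 = 96 = 2^5 · 3.
Test candidates g = 2, 3, … against the prime factors q ∈ {2, 3} of φ(97): g is a generator iff g^(96/q) ≢ 1 for every such q.
g = 2: 2^48 ≡ 1 — hits 1, so not a primitive root.
g = 3: 3^48 ≡ 1 — hits 1, so not a primitive root.
g = 4: 4^48 ≡ 1 — hits 1, so not a primitive root.
g = 5: 5^48 ≡ 96; 5^32 ≡ 35 — none is 1, so 5 is a primitive root.
The smallest primitive root modulo 97 is 5.

5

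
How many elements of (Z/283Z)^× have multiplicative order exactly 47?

46

φ(283) = 283 − 1 = 282 = 2 · 3 · 47.
In a cyclic group of order 282, there are φ(d) elements of order d for each divisor d of 282, and zero for non-divisors.
47 | 282, and φ(47) = 47 − 1 = 46.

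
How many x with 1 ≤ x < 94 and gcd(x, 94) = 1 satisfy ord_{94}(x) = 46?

φ(94) = φ(2)·φ(47) = 1·46 = 46 = 2 · 23.
Since (Z/94Z)^× is cyclic of order 46, the number of elements of order d is φ(d) when d | 46 and 0 otherwise.
46 = 2 · 23 divides 46, and φ(46) = 22.

22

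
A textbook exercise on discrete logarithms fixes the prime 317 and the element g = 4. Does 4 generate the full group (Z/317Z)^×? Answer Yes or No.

No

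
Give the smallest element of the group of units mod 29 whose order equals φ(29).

φ(29) = 29 − 1 = 28 = 2^2 · 7.
Test candidates g = 2, 3, … against the prime factors q ∈ {2, 7} of φ(29): g is a generator iff g^(28/q) ≢ 1 for every such q.
g = 2: 2^14 ≡ 28; 2^4 ≡ 16 — none is 1, so 2 is a primitive root.
Hence the least primitive root of 29 is 2.

2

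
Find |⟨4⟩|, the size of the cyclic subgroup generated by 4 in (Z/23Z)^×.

11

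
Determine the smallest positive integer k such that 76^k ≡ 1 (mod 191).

190

The order of 76 must divide φ(191) = 191 − 1 = 190 = 2 · 5 · 19.
Divisors of 190: 1, 2, 5, 10, 19, 38, 95, 190.
Compute 76^d (mod 191) for the divisors d until we hit 1:
76^1 ≡ 76 (mod 191)
76^2 ≡ 46 (mod 191)
76^5 ≡ 185 (mod 191)
76^10 ≡ 36 (mod 191)
76^19 ≡ 7 (mod 191)
76^38 ≡ 49 (mod 191)
76^95 ≡ 190 (mod 191)
76^190 ≡ 1 (mod 191) ✓
The smallest such exponent is 190, so the order of 76 is 190.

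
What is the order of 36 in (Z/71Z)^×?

By Lagrange's theorem, ord_71(36) divides φ(71) = 71 − 1 = 70 = 2 · 5 · 7.
Divisors of 70: 1, 2, 5, 7, 10, 14, 35, 70.
Compute 36^d (mod 71) for the divisors d until we hit 1:
36^1 ≡ 36 (mod 71)
36^2 ≡ 18 (mod 71)
36^5 ≡ 20 (mod 71)
36^7 ≡ 5 (mod 71)
36^10 ≡ 45 (mod 71)
36^14 ≡ 25 (mod 71)
36^35 ≡ 1 (mod 71) ✓
Therefore the multiplicative order of 36 modulo 71 is 35.

35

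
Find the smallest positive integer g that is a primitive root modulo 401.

φ(401) = 401 − 1 = 400 = 2^4 · 5^2.
Test candidates g = 2, 3, … against the prime factors q ∈ {2, 5} of φ(401): g is a generator iff g^(400/q) ≢ 1 for every such q.
g = 2: 2^200 ≡ 1 — hits 1, so not a primitive root.
g = 3: 3^200 ≡ 400; 3^80 ≡ 72 — none is 1, so 3 is a primitive root.
Hence the least primitive root of 401 is 3.

3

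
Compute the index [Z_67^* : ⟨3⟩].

3

Since 3 ∈ (Z/67Z)^×, its order divides φ(67) = 67 − 1 = 66 = 2 · 3 · 11.
Divisors of 66: 1, 2, 3, 6, 11, 22, 33, 66.
Compute 3^d (mod 67) for the divisors d until we hit 1:
3^1 ≡ 3
3^2 ≡ 9
3^3 ≡ 27
3^6 ≡ 59
3^11 ≡ 66
3^22 ≡ 1
So ord_67(3) = 22, hence |⟨3⟩| = 22.
Index = |(Z/67Z)^×| / |⟨3⟩| = 66 / 22 = 3.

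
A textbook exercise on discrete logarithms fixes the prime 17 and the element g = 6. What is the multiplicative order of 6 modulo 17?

16

ord(6) | φ(17) = 17 − 1 = 16 = 2^4.
Divisors of 16: 1, 2, 4, 8, 16.
Test each divisor d:
6^1 ≡ 6
6^2 ≡ 2
6^4 ≡ 4
6^8 ≡ 16
6^16 ≡ 1
So ord_17(6) = 16.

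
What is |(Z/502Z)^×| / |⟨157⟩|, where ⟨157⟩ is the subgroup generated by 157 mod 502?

5

The order of 157 must divide φ(502) = φ(2)·φ(251) = 1·250 = 250 = 2 · 5^3.
Divisors of 250: 1, 2, 5, 10, 25, 50, 125, 250.
Test each divisor d:
157^1 ≡ 157 (mod 502)
157^2 ≡ 51 (mod 502)
157^5 ≡ 231 (mod 502)
157^10 ≡ 149 (mod 502)
157^25 ≡ 501 (mod 502)
157^50 ≡ 1 (mod 502) ✓
The order of 157 is 50, so the subgroup it generates has 50 elements.
The index is φ(502) / ord(157) = 250 / 50 = 5.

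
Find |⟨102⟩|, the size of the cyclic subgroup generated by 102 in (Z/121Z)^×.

55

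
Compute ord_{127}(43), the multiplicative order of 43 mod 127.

126

ord(43) | φ(127) = 127 − 1 = 126 = 2 · 3^2 · 7.
Divisors of 126: 1, 2, 3, 6, 7, 9, 14, 18, 21, 42, 63, 126.
Compute 43^d (mod 127) for the divisors d until we hit 1:
43^1 ≡ 43
43^2 ≡ 71
43^3 ≡ 5
43^6 ≡ 25
43^7 ≡ 59
43^9 ≡ 125
43^14 ≡ 52
43^18 ≡ 4
43^21 ≡ 20
43^42 ≡ 19
43^63 ≡ 126
43^126 ≡ 1
Hence ord(43) = 126.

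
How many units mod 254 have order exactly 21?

12

φ(254) = φ(2)·φ(127) = 1·126 = 126 = 2 · 3^2 · 7.
Since (Z/254Z)^× is cyclic of order 126, the number of elements of order d is φ(d) when d | 126 and 0 otherwise.
21 = 3 · 7 divides 126, and φ(21) = 12.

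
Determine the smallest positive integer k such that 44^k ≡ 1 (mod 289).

The order of 44 must divide φ(289) = φ(17^2) = 17·(17−1) = 272 = 2^4 · 17.
Divisors of 272: 1, 2, 4, 8, 16, 17, 34, 68, 136, 272.
Test each divisor d:
44^1 ≡ 44 (mod 289)
44^2 ≡ 202 (mod 289)
44^4 ≡ 55 (mod 289)
44^8 ≡ 135 (mod 289)
44^16 ≡ 18 (mod 289)
44^17 ≡ 214 (mod 289)
44^34 ≡ 134 (mod 289)
44^68 ≡ 38 (mod 289)
44^136 ≡ 288 (mod 289)
44^272 ≡ 1 (mod 289) ✓
The smallest such exponent is 272, so the order of 44 is 272.

272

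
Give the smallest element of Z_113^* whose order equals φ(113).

3

φ(113) = 113 − 1 = 112 = 2^4 · 7.
g is a primitive root iff g^(112/q) ≢ 1 (mod 113) for each prime q ∈ {2, 7}.
g = 2: 2^56 ≡ 1 — hits 1, so not a primitive root.
g = 3: 3^56 ≡ 112; 3^16 ≡ 49 — none is 1, so 3 is a primitive root.
Hence the least primitive root of 113 is 3.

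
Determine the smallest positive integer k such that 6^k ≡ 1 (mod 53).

ord(6) | φ(53) = 53 − 1 = 52 = 2^2 · 13.
Divisors of 52: 1, 2, 4, 13, 26, 52.
Evaluate successive powers at the divisors of 52:
6^1 ≡ 6
6^2 ≡ 36
6^4 ≡ 24
6^13 ≡ 52
6^26 ≡ 1
Hence ord(6) = 26.

26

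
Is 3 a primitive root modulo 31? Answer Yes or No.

Yes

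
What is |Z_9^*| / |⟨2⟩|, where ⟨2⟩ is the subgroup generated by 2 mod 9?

1

By Lagrange's theorem, ord_9(2) divides φ(9) = φ(3^2) = 3·(3−1) = 6 = 2 · 3.
Divisors of 6: 1, 2, 3, 6.
Check 2^d mod 9 for each divisor in increasing order:
2^1 ≡ 2 (mod 9)
2^2 ≡ 4 (mod 9)
2^3 ≡ 8 (mod 9)
2^6 ≡ 1 (mod 9) ✓
Thus |⟨2⟩| = ord(2) = 6.
Index = |(Z/9Z)^×| / |⟨2⟩| = 6 / 6 = 1.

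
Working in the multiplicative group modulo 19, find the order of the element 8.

The order of 8 must divide φ(19) = 19 − 1 = 18 = 2 · 3^2.
Divisors of 18: 1, 2, 3, 6, 9, 18.
Check 8^d mod 19 for each divisor in increasing order:
8^1 ≡ 8
8^2 ≡ 7
8^3 ≡ 18
8^6 ≡ 1
So ord_19(8) = 6.

6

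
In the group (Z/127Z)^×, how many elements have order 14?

6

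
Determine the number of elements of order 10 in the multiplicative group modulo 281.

4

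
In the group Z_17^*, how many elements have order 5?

0

φ(17) = 17 − 1 = 16 = 2^4.
(Z/17Z)^× is cyclic (|G| = 16); a cyclic group of order m has exactly φ(d) elements of each order d | m, and none otherwise.
Here 16 is not a multiple of 5, so there are no elements of order 5.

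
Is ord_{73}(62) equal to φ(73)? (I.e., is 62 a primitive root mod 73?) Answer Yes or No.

φ(73) = 73 − 1 = 72 = 2^3 · 3^2.
An element g generates (Z/73Z)^× iff g^(72/q) ≢ 1 (mod 73) for each prime q ∈ {2, 3}.
62^36 ≡ 72 (mod 73)  [q = 2: ≢ 1 ✓]
62^24 ≡ 8 (mod 73)  [q = 3: ≢ 1 ✓]
All checks pass, so 62 has order 72 and is a primitive root modulo 73.

Yes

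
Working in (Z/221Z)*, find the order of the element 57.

Since 57 ∈ (Z/221Z)^×, its order divides φ(221) = φ(13·17) = (13−1)·(17−1) = 12·16 = 192 = 2^6 · 3.
Divisors of 192: 1, 2, 3, 4, 6, 8, 12, 16, 24, 32, 48, 64, 96, 192.
Check 57^d mod 221 for each divisor in increasing order:
57^1 ≡ 57 (mod 221)
57^2 ≡ 155 (mod 221)
57^3 ≡ 216 (mod 221)
57^4 ≡ 157 (mod 221)
57^6 ≡ 25 (mod 221)
57^8 ≡ 118 (mod 221)
57^12 ≡ 183 (mod 221)
57^16 ≡ 1 (mod 221) ✓
Therefore the multiplicative order of 57 modulo 221 is 16.

16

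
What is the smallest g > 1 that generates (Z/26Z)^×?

7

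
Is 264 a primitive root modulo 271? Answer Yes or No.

Yes

φ(271) = 271 − 1 = 270 = 2 · 3^3 · 5.
An element g generates (Z/271Z)^× iff g^(270/q) ≢ 1 (mod 271) for each prime q ∈ {2, 3, 5}.
264^135 ≡ 270 (mod 271)  [q = 2: ≢ 1 ✓]
264^90 ≡ 242 (mod 271)  [q = 3: ≢ 1 ✓]
264^54 ≡ 100 (mod 271)  [q = 5: ≢ 1 ✓]
Every test exponent gives a nontrivial residue, hence 264 generates the full group.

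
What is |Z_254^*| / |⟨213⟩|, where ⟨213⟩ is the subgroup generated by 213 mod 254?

1

ord(213) | φ(254) = φ(2)·φ(127) = 1·126 = 126 = 2 · 3^2 · 7.
Divisors of 126: 1, 2, 3, 6, 7, 9, 14, 18, 21, 42, 63, 126.
Compute 213^d (mod 254) for the divisors d until we hit 1:
213^1 ≡ 213
213^2 ≡ 157
213^3 ≡ 167
213^6 ≡ 203
213^7 ≡ 59
213^9 ≡ 119
213^14 ≡ 179
213^18 ≡ 191
213^21 ≡ 147
213^42 ≡ 19
213^63 ≡ 253
213^126 ≡ 1
Thus |⟨213⟩| = ord(213) = 126.
[(Z/254Z)^× : ⟨213⟩] = 126/126 = 1.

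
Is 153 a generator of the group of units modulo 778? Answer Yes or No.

No

φ(778) = φ(2)·φ(389) = 1·388 = 388 = 2^2 · 97.
An element g generates (Z/778Z)^× iff g^(388/q) ≢ 1 (mod 778) for each prime q ∈ {2, 97}.
153^194 ≡ 1 (mod 778)  [q = 2: ≡ 1 ✗]
153^4 ≡ 93 (mod 778)  [q = 97: ≢ 1 ✓]
153^194 ≡ 1 shows ord(153) | 194, strictly less than φ(778); not a primitive root.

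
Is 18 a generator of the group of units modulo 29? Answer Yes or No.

φ(29) = 29 − 1 = 28 = 2^2 · 7.
Test 18^(28/q) mod 29 for each prime factor q of 28:
18^14 ≡ 28 (mod 29)  [q = 2: ≢ 1 ✓]
18^4 ≡ 25 (mod 29)  [q = 7: ≢ 1 ✓]
Every test exponent gives a nontrivial residue, hence 18 generates the full group.

Yes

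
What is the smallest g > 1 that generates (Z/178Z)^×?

3

φ(178) = φ(2)·φ(89) = 1·88 = 88 = 2^3 · 11.
Test candidates g = 2, 3, … against the prime factors q ∈ {2, 11} of φ(178): g is a generator iff g^(88/q) ≢ 1 for every such q.
g = 2: gcd(2, 178) = 2 > 1, not a unit — skip.
g = 3: 3^44 ≡ 177; 3^8 ≡ 153 — none is 1, so 3 is a primitive root.
The smallest primitive root modulo 178 is 3.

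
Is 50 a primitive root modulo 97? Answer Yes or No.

φ(97) = 97 − 1 = 96 = 2^5 · 3.
50 is a primitive root mod 97 iff 50^(φ(97)/q) ≢ 1 for every prime q | φ(97), i.e. q ∈ {2, 3}.
50^48 ≡ 1 (mod 97)  [q = 2: ≡ 1 ✗]
50^32 ≡ 1 (mod 97)  [q = 3: ≡ 1 ✗]
50^48 ≡ 1 shows ord(50) | 48, strictly less than φ(97); not a primitive root.

No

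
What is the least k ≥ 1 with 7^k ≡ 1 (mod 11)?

10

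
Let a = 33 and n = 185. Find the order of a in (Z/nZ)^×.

36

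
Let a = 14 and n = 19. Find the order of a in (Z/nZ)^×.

18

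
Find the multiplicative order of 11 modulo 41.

40

Since 11 ∈ (Z/41Z)^×, its order divides φ(41) = 41 − 1 = 40 = 2^3 · 5.
Divisors of 40: 1, 2, 4, 5, 8, 10, 20, 40.
Evaluate successive powers at the divisors of 40:
11^1 ≡ 11 (mod 41)
11^2 ≡ 39 (mod 41)
11^4 ≡ 4 (mod 41)
11^5 ≡ 3 (mod 41)
11^8 ≡ 16 (mod 41)
11^10 ≡ 9 (mod 41)
11^20 ≡ 40 (mod 41)
11^40 ≡ 1 (mod 41) ✓
Hence ord(11) = 40.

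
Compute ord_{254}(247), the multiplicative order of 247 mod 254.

63

The order of 247 must divide φ(254) = φ(2)·φ(127) = 1·126 = 126 = 2 · 3^2 · 7.
Divisors of 126: 1, 2, 3, 6, 7, 9, 14, 18, 21, 42, 63, 126.
Compute 247^d (mod 254) for the divisors d until we hit 1:
247^1 ≡ 247
247^2 ≡ 49
247^3 ≡ 165
247^6 ≡ 47
247^7 ≡ 179
247^9 ≡ 135
247^14 ≡ 37
247^18 ≡ 191
247^21 ≡ 19
247^42 ≡ 107
247^63 ≡ 1
Therefore the multiplicative order of 247 modulo 254 is 63.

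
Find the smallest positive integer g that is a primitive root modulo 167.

φ(167) = 167 − 1 = 166 = 2 · 83.
g is a primitive root iff g^(166/q) ≢ 1 (mod 167) for each prime q ∈ {2, 83}.
g = 2: 2^83 ≡ 1 — hits 1, so not a primitive root.
g = 3: 3^83 ≡ 1 — hits 1, so not a primitive root.
g = 4: 4^83 ≡ 1 — hits 1, so not a primitive root.
g = 5: 5^83 ≡ 166; 5^2 ≡ 25 — none is 1, so 5 is a primitive root.
The smallest primitive root modulo 167 is 5.

5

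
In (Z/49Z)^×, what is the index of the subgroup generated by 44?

By Lagrange's theorem, ord_49(44) divides φ(49) = φ(7^2) = 7·(7−1) = 42 = 2 · 3 · 7.
Divisors of 42: 1, 2, 3, 6, 7, 14, 21, 42.
Check 44^d mod 49 for each divisor in increasing order:
44^1 ≡ 44 (mod 49)
44^2 ≡ 25 (mod 49)
44^3 ≡ 22 (mod 49)
44^6 ≡ 43 (mod 49)
44^7 ≡ 30 (mod 49)
44^14 ≡ 18 (mod 49)
44^21 ≡ 1 (mod 49) ✓
Thus |⟨44⟩| = ord(44) = 21.
Index = |(Z/49Z)^×| / |⟨44⟩| = 42 / 21 = 2.

2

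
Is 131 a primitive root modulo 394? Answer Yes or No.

Yes

φ(394) = φ(2)·φ(197) = 1·196 = 196 = 2^2 · 7^2.
It suffices to check that the order of 131 is not a proper divisor of 196: compute 131^(196/q) for q ∈ {2, 7}.
131^98 ≡ 393 (mod 394)  [q = 2: ≢ 1 ✓]
131^28 ≡ 301 (mod 394)  [q = 7: ≢ 1 ✓]
All checks pass, so 131 has order 196 and is a primitive root modulo 394.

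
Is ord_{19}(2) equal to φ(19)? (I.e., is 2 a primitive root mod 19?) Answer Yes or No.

Yes

φ(19) = 19 − 1 = 18 = 2 · 3^2.
Test 2^(18/q) mod 19 for each prime factor q of 18:
2^9 ≡ 18 (mod 19)  [q = 2: ≢ 1 ✓]
2^6 ≡ 7 (mod 19)  [q = 3: ≢ 1 ✓]
None equal 1, so ord_19(2) = 18: 2 is a primitive root.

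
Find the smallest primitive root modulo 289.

φ(289) = φ(17^2) = 17·(17−1) = 272 = 2^4 · 17.
g is a primitive root iff g^(272/q) ≢ 1 (mod 289) for each prime q ∈ {2, 17}.
g = 2: 2^136 ≡ 1 — hits 1, so not a primitive root.
g = 3: 3^136 ≡ 288; 3^16 ≡ 171 — none is 1, so 3 is a primitive root.
The smallest primitive root modulo 289 is 3.

3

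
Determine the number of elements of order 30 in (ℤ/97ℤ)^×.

φ(97) = 97 − 1 = 96 = 2^5 · 3.
(Z/97Z)^× is cyclic (|G| = 96); a cyclic group of order m has exactly φ(d) elements of each order d | m, and none otherwise.
30 does not divide 96, so no element of (Z/97Z)^× has order 30.

0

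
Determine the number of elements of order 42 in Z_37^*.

0

φ(37) = 37 − 1 = 36 = 2^2 · 3^2.
(Z/37Z)^× is cyclic (|G| = 36); a cyclic group of order m has exactly φ(d) elements of each order d | m, and none otherwise.
Here 36 is not a multiple of 42, so there are no elements of order 42.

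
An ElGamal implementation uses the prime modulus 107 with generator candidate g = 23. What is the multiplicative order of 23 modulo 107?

The order of 23 must divide φ(107) = 107 − 1 = 106 = 2 · 53.
Divisors of 106: 1, 2, 53, 106.
Compute 23^d (mod 107) for the divisors d until we hit 1:
23^1 ≡ 23
23^2 ≡ 101
23^53 ≡ 1
So ord_107(23) = 53.

53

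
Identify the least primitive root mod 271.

6

φ(271) = 271 − 1 = 270 = 2 · 3^3 · 5.
g is a primitive root iff g^(270/q) ≢ 1 (mod 271) for each prime q ∈ {2, 3, 5}.
g = 2: 2^135 ≡ 1 — hits 1, so not a primitive root.
g = 3: 3^135 ≡ 270; 3^90 ≡ 1 — hits 1, so not a primitive root.
g = 4: 4^135 ≡ 1 — hits 1, so not a primitive root.
g = 5: 5^135 ≡ 1 — hits 1, so not a primitive root.
g = 6: 6^135 ≡ 270; 6^90 ≡ 242; 6^54 ≡ 10 — none is 1, so 6 is a primitive root.
So 6 is the smallest generator of (Z/271Z)^×.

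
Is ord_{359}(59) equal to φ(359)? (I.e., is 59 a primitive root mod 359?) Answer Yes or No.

Yes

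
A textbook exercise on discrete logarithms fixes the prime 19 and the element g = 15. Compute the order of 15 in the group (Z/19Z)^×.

18

Since 15 ∈ (Z/19Z)^×, its order divides φ(19) = 19 − 1 = 18 = 2 · 3^2.
Divisors of 18: 1, 2, 3, 6, 9, 18.
Evaluate successive powers at the divisors of 18:
15^1 ≡ 15 (mod 19)
15^2 ≡ 16 (mod 19)
15^3 ≡ 12 (mod 19)
15^6 ≡ 11 (mod 19)
15^9 ≡ 18 (mod 19)
15^18 ≡ 1 (mod 19) ✓
The smallest such exponent is 18, so the order of 15 is 18.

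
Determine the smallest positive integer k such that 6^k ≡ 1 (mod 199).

Since 6 ∈ (Z/199Z)^×, its order divides φ(199) = 199 − 1 = 198 = 2 · 3^2 · 11.
Divisors of 198: 1, 2, 3, 6, 9, 11, 18, 22, 33, 66, 99, 198.
Check 6^d mod 199 for each divisor in increasing order:
6^1 ≡ 6 (mod 199)
6^2 ≡ 36 (mod 199)
6^3 ≡ 17 (mod 199)
6^6 ≡ 90 (mod 199)
6^9 ≡ 137 (mod 199)
6^11 ≡ 156 (mod 199)
6^18 ≡ 63 (mod 199)
6^22 ≡ 58 (mod 199)
6^33 ≡ 93 (mod 199)
6^66 ≡ 92 (mod 199)
6^99 ≡ 198 (mod 199)
6^198 ≡ 1 (mod 199) ✓
Hence ord(6) = 198.

198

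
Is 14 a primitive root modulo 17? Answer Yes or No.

φ(17) = 17 − 1 = 16 = 2^4.
It suffices to check that the order of 14 is not a proper divisor of 16: compute 14^(16/q) for q ∈ {2}.
14^8 ≡ 16 (mod 17)  [q = 2: ≢ 1 ✓]
All checks pass, so 14 has order 16 and is a primitive root modulo 17.

Yes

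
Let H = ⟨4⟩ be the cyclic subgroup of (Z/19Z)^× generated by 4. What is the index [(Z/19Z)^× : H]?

2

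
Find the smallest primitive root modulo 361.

φ(361) = φ(19^2) = 19·(19−1) = 342 = 2 · 3^2 · 19.
g is a primitive root iff g^(342/q) ≢ 1 (mod 361) for each prime q ∈ {2, 3, 19}.
g = 2: 2^171 ≡ 360; 2^114 ≡ 292; 2^18 ≡ 58 — none is 1, so 2 is a primitive root.
Hence the least primitive root of 361 is 2.

2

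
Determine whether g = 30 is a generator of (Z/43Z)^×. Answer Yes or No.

Yes

φ(43) = 43 − 1 = 42 = 2 · 3 · 7.
An element g generates (Z/43Z)^× iff g^(42/q) ≢ 1 (mod 43) for each prime q ∈ {2, 3, 7}.
30^21 ≡ 42 (mod 43)  [q = 2: ≢ 1 ✓]
30^14 ≡ 6 (mod 43)  [q = 3: ≢ 1 ✓]
30^6 ≡ 16 (mod 43)  [q = 7: ≢ 1 ✓]
Every test exponent gives a nontrivial residue, hence 30 generates the full group.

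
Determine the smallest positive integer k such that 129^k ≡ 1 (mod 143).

10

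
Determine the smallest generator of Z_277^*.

5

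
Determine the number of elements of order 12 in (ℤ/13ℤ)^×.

4

φ(13) = 13 − 1 = 12 = 2^2 · 3.
Since (Z/13Z)^× is cyclic of order 12, the number of elements of order d is φ(d) when d | 12 and 0 otherwise.
12 = 2^2 · 3 divides 12, and φ(12) = 4.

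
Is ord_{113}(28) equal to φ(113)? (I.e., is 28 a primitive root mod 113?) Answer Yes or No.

φ(113) = 113 − 1 = 112 = 2^4 · 7.
Test 28^(112/q) mod 113 for each prime factor q of 112:
28^56 ≡ 1 (mod 113)  [q = 2: ≡ 1 ✗]
28^16 ≡ 106 (mod 113)  [q = 7: ≢ 1 ✓]
28^56 ≡ 1 shows ord(28) | 56, strictly less than φ(113); not a primitive root.

No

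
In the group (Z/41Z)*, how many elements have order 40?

16

φ(41) = 41 − 1 = 40 = 2^3 · 5.
(Z/41Z)^× is cyclic (|G| = 40); a cyclic group of order m has exactly φ(d) elements of each order d | m, and none otherwise.
40 = 2^3 · 5 divides 40, and φ(40) = 16.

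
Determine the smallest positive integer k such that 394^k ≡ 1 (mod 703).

By Lagrange's theorem, ord_703(394) divides φ(703) = φ(19·37) = (19−1)·(37−1) = 18·36 = 648 = 2^3 · 3^4.
Divisors of 648: 1, 2, 3, 4, 6, 8, 9, 12, 18, 24, 27, 36, 54, 72, 81, 108, 162, 216, 324, 648.
Compute 394^d (mod 703) for the divisors d until we hit 1:
394^1 ≡ 394
394^2 ≡ 576
394^3 ≡ 578
394^4 ≡ 663
394^6 ≡ 159
394^8 ≡ 194
394^9 ≡ 512
394^12 ≡ 676
394^18 ≡ 628
394^24 ≡ 26
394^27 ≡ 265
394^36 ≡ 1
Therefore the multiplicative order of 394 modulo 703 is 36.

36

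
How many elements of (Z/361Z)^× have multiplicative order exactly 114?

36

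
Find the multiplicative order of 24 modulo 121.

The order of 24 must divide φ(121) = φ(11^2) = 11·(11−1) = 110 = 2 · 5 · 11.
Divisors of 110: 1, 2, 5, 10, 11, 22, 55, 110.
Evaluate successive powers at the divisors of 110:
24^1 ≡ 24 (mod 121)
24^2 ≡ 92 (mod 121)
24^5 ≡ 98 (mod 121)
24^10 ≡ 45 (mod 121)
24^11 ≡ 112 (mod 121)
24^22 ≡ 81 (mod 121)
24^55 ≡ 120 (mod 121)
24^110 ≡ 1 (mod 121) ✓
Hence ord(24) = 110.

110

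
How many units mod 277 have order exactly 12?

φ(277) = 277 − 1 = 276 = 2^2 · 3 · 23.
(Z/277Z)^× is cyclic (|G| = 276); a cyclic group of order m has exactly φ(d) elements of each order d | m, and none otherwise.
12 = 2^2 · 3 divides 276, and φ(12) = 4.

4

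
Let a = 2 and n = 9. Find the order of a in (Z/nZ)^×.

Since 2 ∈ (Z/9Z)^×, its order divides φ(9) = φ(3^2) = 3·(3−1) = 6 = 2 · 3.
Divisors of 6: 1, 2, 3, 6.
Evaluate successive powers at the divisors of 6:
2^1 ≡ 2 (mod 9)
2^2 ≡ 4 (mod 9)
2^3 ≡ 8 (mod 9)
2^6 ≡ 1 (mod 9) ✓
The smallest such exponent is 6, so the order of 2 is 6.

6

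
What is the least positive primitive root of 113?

φ(113) = 113 − 1 = 112 = 2^4 · 7.
g is a primitive root iff g^(112/q) ≢ 1 (mod 113) for each prime q ∈ {2, 7}.
g = 2: 2^56 ≡ 1 — hits 1, so not a primitive root.
g = 3: 3^56 ≡ 112; 3^16 ≡ 49 — none is 1, so 3 is a primitive root.
The smallest primitive root modulo 113 is 3.

3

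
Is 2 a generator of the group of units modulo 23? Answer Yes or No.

No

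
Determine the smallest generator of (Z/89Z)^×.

3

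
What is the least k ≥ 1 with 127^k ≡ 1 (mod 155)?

The order of 127 must divide φ(155) = φ(5·31) = (5−1)·(31−1) = 4·30 = 120 = 2^3 · 3 · 5.
Divisors of 120: 1, 2, 3, 4, 5, 6, 8, 10, 12, 15, 20, 24, 30, 40, 60, 120.
Test each divisor d:
127^1 ≡ 127 (mod 155)
127^2 ≡ 9 (mod 155)
127^3 ≡ 58 (mod 155)
127^4 ≡ 81 (mod 155)
127^5 ≡ 57 (mod 155)
127^6 ≡ 109 (mod 155)
127^8 ≡ 51 (mod 155)
127^10 ≡ 149 (mod 155)
127^12 ≡ 101 (mod 155)
127^15 ≡ 123 (mod 155)
127^20 ≡ 36 (mod 155)
127^24 ≡ 126 (mod 155)
127^30 ≡ 94 (mod 155)
127^40 ≡ 56 (mod 155)
127^60 ≡ 1 (mod 155) ✓
The smallest such exponent is 60, so the order of 127 is 60.

60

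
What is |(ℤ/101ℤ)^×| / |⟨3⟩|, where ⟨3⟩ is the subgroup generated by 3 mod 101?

1

ord(3) | φ(101) = 101 − 1 = 100 = 2^2 · 5^2.
Divisors of 100: 1, 2, 4, 5, 10, 20, 25, 50, 100.
Evaluate successive powers at the divisors of 100:
3^1 ≡ 3
3^2 ≡ 9
3^4 ≡ 81
3^5 ≡ 41
3^10 ≡ 65
3^20 ≡ 84
3^25 ≡ 10
3^50 ≡ 100
3^100 ≡ 1
The order of 3 is 100, so the subgroup it generates has 100 elements.
[(Z/101Z)^× : ⟨3⟩] = 100/100 = 1.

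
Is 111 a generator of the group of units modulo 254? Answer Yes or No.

No

φ(254) = φ(2)·φ(127) = 1·126 = 126 = 2 · 3^2 · 7.
111 is a primitive root mod 254 iff 111^(φ(254)/q) ≢ 1 for every prime q | φ(254), i.e. q ∈ {2, 3, 7}.
111^63 ≡ 253 (mod 254)  [q = 2: ≢ 1 ✓]
111^42 ≡ 1 (mod 254)  [q = 3: ≡ 1 ✗]
111^18 ≡ 131 (mod 254)  [q = 7: ≢ 1 ✓]
Since 111^42 ≡ 1, the order of 111 divides 42 < 126, so 111 is not a primitive root.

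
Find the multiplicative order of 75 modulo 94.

23

By Lagrange's theorem, ord_94(75) divides φ(94) = φ(2)·φ(47) = 1·46 = 46 = 2 · 23.
Divisors of 46: 1, 2, 23, 46.
Compute 75^d (mod 94) for the divisors d until we hit 1:
75^1 ≡ 75
75^2 ≡ 79
75^23 ≡ 1
The smallest such exponent is 23, so the order of 75 is 23.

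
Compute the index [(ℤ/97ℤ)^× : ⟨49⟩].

2

The order of 49 must divide φ(97) = 97 − 1 = 96 = 2^5 · 3.
Divisors of 96: 1, 2, 3, 4, 6, 8, 12, 16, 24, 32, 48, 96.
Check 49^d mod 97 for each divisor in increasing order:
49^1 ≡ 49 (mod 97)
49^2 ≡ 73 (mod 97)
49^3 ≡ 85 (mod 97)
49^4 ≡ 91 (mod 97)
49^6 ≡ 47 (mod 97)
49^8 ≡ 36 (mod 97)
49^12 ≡ 75 (mod 97)
49^16 ≡ 35 (mod 97)
49^24 ≡ 96 (mod 97)
49^32 ≡ 61 (mod 97)
49^48 ≡ 1 (mod 97) ✓
Thus |⟨49⟩| = ord(49) = 48.
[(Z/97Z)^× : ⟨49⟩] = 96/48 = 2.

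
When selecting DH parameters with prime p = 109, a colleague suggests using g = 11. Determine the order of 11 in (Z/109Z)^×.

108

The order of 11 must divide φ(109) = 109 − 1 = 108 = 2^2 · 3^3.
Divisors of 108: 1, 2, 3, 4, 6, 9, 12, 18, 27, 36, 54, 108.
Test each divisor d:
11^1 ≡ 11
11^2 ≡ 12
11^3 ≡ 23
11^4 ≡ 35
11^6 ≡ 93
11^9 ≡ 68
11^12 ≡ 38
11^18 ≡ 46
11^27 ≡ 76
11^36 ≡ 45
11^54 ≡ 108
11^108 ≡ 1
Therefore the multiplicative order of 11 modulo 109 is 108.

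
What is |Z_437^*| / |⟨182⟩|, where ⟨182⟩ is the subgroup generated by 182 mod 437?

ord(182) | φ(437) = φ(19·23) = (19−1)·(23−1) = 18·22 = 396 = 2^2 · 3^2 · 11.
Divisors of 396: 1, 2, 3, 4, 6, 9, 11, 12, 18, 22, 33, 36, 44, 66, 99, 132, 198, 396.
Check 182^d mod 437 for each divisor in increasing order:
182^1 ≡ 182 (mod 437)
182^2 ≡ 349 (mod 437)
182^3 ≡ 153 (mod 437)
182^4 ≡ 315 (mod 437)
182^6 ≡ 248 (mod 437)
182^9 ≡ 362 (mod 437)
182^11 ≡ 45 (mod 437)
182^12 ≡ 324 (mod 437)
182^18 ≡ 381 (mod 437)
182^22 ≡ 277 (mod 437)
182^33 ≡ 229 (mod 437)
182^36 ≡ 77 (mod 437)
182^44 ≡ 254 (mod 437)
182^66 ≡ 1 (mod 437) ✓
So ord_437(182) = 66, hence |⟨182⟩| = 66.
Index = |(Z/437Z)^×| / |⟨182⟩| = 396 / 66 = 6.

6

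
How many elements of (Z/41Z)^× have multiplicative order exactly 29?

0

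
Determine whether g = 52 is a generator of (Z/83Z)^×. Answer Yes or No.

φ(83) = 83 − 1 = 82 = 2 · 41.
It suffices to check that the order of 52 is not a proper divisor of 82: compute 52^(82/q) for q ∈ {2, 41}.
52^41 ≡ 82 (mod 83)  [q = 2: ≢ 1 ✓]
52^2 ≡ 48 (mod 83)  [q = 41: ≢ 1 ✓]
Every test exponent gives a nontrivial residue, hence 52 generates the full group.

Yes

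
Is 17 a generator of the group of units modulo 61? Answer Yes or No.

Yes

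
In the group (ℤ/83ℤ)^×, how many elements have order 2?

1

φ(83) = 83 − 1 = 82 = 2 · 41.
Since (Z/83Z)^× is cyclic of order 82, the number of elements of order d is φ(d) when d | 82 and 0 otherwise.
2 | 82, and φ(2) = 2 − 1 = 1.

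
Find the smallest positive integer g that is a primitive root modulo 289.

3

φ(289) = φ(17^2) = 17·(17−1) = 272 = 2^4 · 17.
Test candidates g = 2, 3, … against the prime factors q ∈ {2, 17} of φ(289): g is a generator iff g^(272/q) ≢ 1 for every such q.
g = 2: 2^136 ≡ 1 — hits 1, so not a primitive root.
g = 3: 3^136 ≡ 288; 3^16 ≡ 171 — none is 1, so 3 is a primitive root.
The smallest primitive root modulo 289 is 3.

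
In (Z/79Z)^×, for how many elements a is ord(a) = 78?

24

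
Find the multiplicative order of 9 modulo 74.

9

ord(9) | φ(74) = φ(2)·φ(37) = 1·36 = 36 = 2^2 · 3^2.
Divisors of 36: 1, 2, 3, 4, 6, 9, 12, 18, 36.
Test each divisor d:
9^1 ≡ 9 (mod 74)
9^2 ≡ 7 (mod 74)
9^3 ≡ 63 (mod 74)
9^4 ≡ 49 (mod 74)
9^6 ≡ 47 (mod 74)
9^9 ≡ 1 (mod 74) ✓
The smallest such exponent is 9, so the order of 9 is 9.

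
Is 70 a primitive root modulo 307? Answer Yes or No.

φ(307) = 307 − 1 = 306 = 2 · 3^2 · 17.
70 is a primitive root mod 307 iff 70^(φ(307)/q) ≢ 1 for every prime q | φ(307), i.e. q ∈ {2, 3, 17}.
70^153 ≡ 1 (mod 307)  [q = 2: ≡ 1 ✗]
70^102 ≡ 1 (mod 307)  [q = 3: ≡ 1 ✗]
70^18 ≡ 269 (mod 307)  [q = 17: ≢ 1 ✓]
The check at q = 2 fails, so 70 generates a proper subgroup.

No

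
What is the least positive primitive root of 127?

φ(127) = 127 − 1 = 126 = 2 · 3^2 · 7.
Test candidates g = 2, 3, … against the prime factors q ∈ {2, 3, 7} of φ(127): g is a generator iff g^(126/q) ≢ 1 for every such q.
g = 2: 2^63 ≡ 1 — hits 1, so not a primitive root.
g = 3: 3^63 ≡ 126; 3^42 ≡ 107; 3^18 ≡ 4 — none is 1, so 3 is a primitive root.
The smallest primitive root modulo 127 is 3.

3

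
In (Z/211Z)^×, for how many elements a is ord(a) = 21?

φ(211) = 211 − 1 = 210 = 2 · 3 · 5 · 7.
(Z/211Z)^× is cyclic (|G| = 210); a cyclic group of order m has exactly φ(d) elements of each order d | m, and none otherwise.
21 = 3 · 7 divides 210, and φ(21) = 12.

12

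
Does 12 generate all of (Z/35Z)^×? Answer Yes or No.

35 = 5 · 7 is a product of two distinct odd primes, so (Z/35Z)^× ≅ (Z/5Z)^× × (Z/7Z)^× is not cyclic.
No primitive root modulo 35 exists; in particular 12 is not one.

No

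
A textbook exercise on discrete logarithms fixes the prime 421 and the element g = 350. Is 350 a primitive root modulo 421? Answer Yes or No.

Yes

φ(421) = 421 − 1 = 420 = 2^2 · 3 · 5 · 7.
It suffices to check that the order of 350 is not a proper divisor of 420: compute 350^(420/q) for q ∈ {2, 3, 5, 7}.
350^210 ≡ 420 (mod 421)  [q = 2: ≢ 1 ✓]
350^140 ≡ 20 (mod 421)  [q = 3: ≢ 1 ✓]
350^84 ≡ 354 (mod 421)  [q = 5: ≢ 1 ✓]
350^60 ≡ 33 (mod 421)  [q = 7: ≢ 1 ✓]
None equal 1, so ord_421(350) = 420: 350 is a primitive root.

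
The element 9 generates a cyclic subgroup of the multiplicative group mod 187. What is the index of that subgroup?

By Lagrange's theorem, ord_187(9) divides φ(187) = φ(11·17) = (11−1)·(17−1) = 10·16 = 160 = 2^5 · 5.
Divisors of 160: 1, 2, 4, 5, 8, 10, 16, 20, 32, 40, 80, 160.
Compute 9^d (mod 187) for the divisors d until we hit 1:
9^1 ≡ 9
9^2 ≡ 81
9^4 ≡ 16
9^5 ≡ 144
9^8 ≡ 69
9^10 ≡ 166
9^16 ≡ 86
9^20 ≡ 67
9^32 ≡ 103
9^40 ≡ 1
So ord_187(9) = 40, hence |⟨9⟩| = 40.
[(Z/187Z)^× : ⟨9⟩] = 160/40 = 4.

4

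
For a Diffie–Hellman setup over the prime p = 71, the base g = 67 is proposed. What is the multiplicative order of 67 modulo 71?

Since 67 ∈ (Z/71Z)^×, its order divides φ(71) = 71 − 1 = 70 = 2 · 5 · 7.
Divisors of 70: 1, 2, 5, 7, 10, 14, 35, 70.
Test each divisor d:
67^1 ≡ 67 (mod 71)
67^2 ≡ 16 (mod 71)
67^5 ≡ 41 (mod 71)
67^7 ≡ 17 (mod 71)
67^10 ≡ 48 (mod 71)
67^14 ≡ 5 (mod 71)
67^35 ≡ 70 (mod 71)
67^70 ≡ 1 (mod 71) ✓
So ord_71(67) = 70.

70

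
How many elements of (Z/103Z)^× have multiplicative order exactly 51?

32

φ(103) = 103 − 1 = 102 = 2 · 3 · 17.
(Z/103Z)^× is cyclic (|G| = 102); a cyclic group of order m has exactly φ(d) elements of each order d | m, and none otherwise.
51 = 3 · 17 divides 102, and φ(51) = 32.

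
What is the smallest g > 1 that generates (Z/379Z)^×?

φ(379) = 379 − 1 = 378 = 2 · 3^3 · 7.
g is a primitive root iff g^(378/q) ≢ 1 (mod 379) for each prime q ∈ {2, 3, 7}.
g = 2: 2^189 ≡ 378; 2^126 ≡ 327; 2^54 ≡ 125 — none is 1, so 2 is a primitive root.
The smallest primitive root modulo 379 is 2.

2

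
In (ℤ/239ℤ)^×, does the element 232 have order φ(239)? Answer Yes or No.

No

φ(239) = 239 − 1 = 238 = 2 · 7 · 17.
It suffices to check that the order of 232 is not a proper divisor of 238: compute 232^(238/q) for q ∈ {2, 7, 17}.
232^119 ≡ 1 (mod 239)  [q = 2: ≡ 1 ✗]
232^34 ≡ 24 (mod 239)  [q = 7: ≢ 1 ✓]
232^14 ≡ 211 (mod 239)  [q = 17: ≢ 1 ✓]
232^119 ≡ 1 shows ord(232) | 119, strictly less than φ(239); not a primitive root.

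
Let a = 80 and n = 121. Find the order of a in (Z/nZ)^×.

By Lagrange's theorem, ord_121(80) divides φ(121) = φ(11^2) = 11·(11−1) = 110 = 2 · 5 · 11.
Divisors of 110: 1, 2, 5, 10, 11, 22, 55, 110.
Evaluate successive powers at the divisors of 110:
80^1 ≡ 80 (mod 121)
80^2 ≡ 108 (mod 121)
80^5 ≡ 89 (mod 121)
80^10 ≡ 56 (mod 121)
80^11 ≡ 3 (mod 121)
80^22 ≡ 9 (mod 121)
80^55 ≡ 1 (mod 121) ✓
Hence ord(80) = 55.

55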